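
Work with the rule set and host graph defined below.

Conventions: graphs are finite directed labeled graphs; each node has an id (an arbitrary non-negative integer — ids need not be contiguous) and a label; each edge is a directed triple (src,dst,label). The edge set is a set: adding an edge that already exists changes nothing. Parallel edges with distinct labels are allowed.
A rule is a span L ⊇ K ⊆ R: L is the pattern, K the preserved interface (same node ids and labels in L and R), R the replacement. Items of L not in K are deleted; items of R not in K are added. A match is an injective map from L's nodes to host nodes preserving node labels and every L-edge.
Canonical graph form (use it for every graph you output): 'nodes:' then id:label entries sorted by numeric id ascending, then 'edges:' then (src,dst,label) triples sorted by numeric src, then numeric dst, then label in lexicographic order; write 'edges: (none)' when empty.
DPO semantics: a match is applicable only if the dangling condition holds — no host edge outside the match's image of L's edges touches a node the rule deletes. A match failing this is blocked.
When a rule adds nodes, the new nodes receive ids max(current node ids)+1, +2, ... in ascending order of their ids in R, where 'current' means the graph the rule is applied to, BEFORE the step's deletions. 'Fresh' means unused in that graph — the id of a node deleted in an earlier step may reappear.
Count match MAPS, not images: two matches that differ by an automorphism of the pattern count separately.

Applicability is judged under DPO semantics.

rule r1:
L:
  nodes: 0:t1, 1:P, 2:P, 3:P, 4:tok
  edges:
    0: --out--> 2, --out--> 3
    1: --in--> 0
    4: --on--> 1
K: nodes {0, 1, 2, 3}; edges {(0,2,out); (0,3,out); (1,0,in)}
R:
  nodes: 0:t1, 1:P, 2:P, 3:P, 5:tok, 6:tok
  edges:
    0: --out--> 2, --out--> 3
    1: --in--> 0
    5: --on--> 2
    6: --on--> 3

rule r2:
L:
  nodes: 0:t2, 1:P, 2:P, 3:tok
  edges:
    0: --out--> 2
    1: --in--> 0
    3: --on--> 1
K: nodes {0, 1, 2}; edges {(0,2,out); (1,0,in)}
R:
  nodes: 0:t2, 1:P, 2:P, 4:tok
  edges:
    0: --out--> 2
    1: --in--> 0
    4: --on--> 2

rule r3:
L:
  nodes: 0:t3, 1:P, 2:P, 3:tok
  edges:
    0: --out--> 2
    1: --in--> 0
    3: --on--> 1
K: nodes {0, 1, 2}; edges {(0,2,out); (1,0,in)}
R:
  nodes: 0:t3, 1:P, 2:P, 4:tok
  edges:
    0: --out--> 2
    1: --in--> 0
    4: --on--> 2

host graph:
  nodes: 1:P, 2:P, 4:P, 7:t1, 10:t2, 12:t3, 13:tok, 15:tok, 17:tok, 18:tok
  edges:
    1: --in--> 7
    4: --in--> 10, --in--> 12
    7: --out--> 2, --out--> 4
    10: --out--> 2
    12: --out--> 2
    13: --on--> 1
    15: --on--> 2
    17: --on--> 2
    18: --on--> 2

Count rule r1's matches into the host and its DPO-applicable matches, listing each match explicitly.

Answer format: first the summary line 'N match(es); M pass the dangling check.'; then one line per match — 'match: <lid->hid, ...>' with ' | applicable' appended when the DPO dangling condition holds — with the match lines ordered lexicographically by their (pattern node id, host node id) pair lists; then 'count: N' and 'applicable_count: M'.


2 match(es); 2 pass the dangling check.
match: 0->7, 1->1, 2->2, 3->4, 4->13 | applicable
match: 0->7, 1->1, 2->4, 3->2, 4->13 | applicable
count: 2
applicable_count: 2


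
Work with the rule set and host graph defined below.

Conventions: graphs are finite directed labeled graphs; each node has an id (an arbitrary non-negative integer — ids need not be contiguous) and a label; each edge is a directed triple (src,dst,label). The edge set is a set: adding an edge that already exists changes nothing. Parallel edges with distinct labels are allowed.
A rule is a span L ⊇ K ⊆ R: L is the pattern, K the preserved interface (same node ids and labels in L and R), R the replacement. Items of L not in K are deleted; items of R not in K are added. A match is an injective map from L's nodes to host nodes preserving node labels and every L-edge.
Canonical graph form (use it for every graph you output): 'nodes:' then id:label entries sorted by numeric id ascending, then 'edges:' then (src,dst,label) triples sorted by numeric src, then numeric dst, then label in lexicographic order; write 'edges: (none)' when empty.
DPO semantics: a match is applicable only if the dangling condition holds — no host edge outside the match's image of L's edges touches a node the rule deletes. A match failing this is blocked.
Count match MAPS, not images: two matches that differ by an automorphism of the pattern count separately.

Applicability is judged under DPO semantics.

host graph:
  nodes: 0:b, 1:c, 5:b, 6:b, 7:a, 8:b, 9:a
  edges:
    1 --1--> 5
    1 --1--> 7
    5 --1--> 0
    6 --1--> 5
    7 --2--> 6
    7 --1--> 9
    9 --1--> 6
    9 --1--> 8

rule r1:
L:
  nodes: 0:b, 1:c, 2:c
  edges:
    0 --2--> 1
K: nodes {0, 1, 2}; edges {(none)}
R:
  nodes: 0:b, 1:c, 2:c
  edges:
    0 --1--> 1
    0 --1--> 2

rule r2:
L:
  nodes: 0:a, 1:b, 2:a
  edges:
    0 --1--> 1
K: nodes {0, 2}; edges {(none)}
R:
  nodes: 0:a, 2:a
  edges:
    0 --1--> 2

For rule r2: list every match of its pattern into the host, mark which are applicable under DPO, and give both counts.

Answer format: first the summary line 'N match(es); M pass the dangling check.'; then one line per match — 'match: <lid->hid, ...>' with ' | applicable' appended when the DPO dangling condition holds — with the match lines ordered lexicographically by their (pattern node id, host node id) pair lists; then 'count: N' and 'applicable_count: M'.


2 match(es); 1 pass the dangling check.
match: 0->9, 1->6, 2->7
match: 0->9, 1->8, 2->7 | applicable
count: 2
applicable_count: 1


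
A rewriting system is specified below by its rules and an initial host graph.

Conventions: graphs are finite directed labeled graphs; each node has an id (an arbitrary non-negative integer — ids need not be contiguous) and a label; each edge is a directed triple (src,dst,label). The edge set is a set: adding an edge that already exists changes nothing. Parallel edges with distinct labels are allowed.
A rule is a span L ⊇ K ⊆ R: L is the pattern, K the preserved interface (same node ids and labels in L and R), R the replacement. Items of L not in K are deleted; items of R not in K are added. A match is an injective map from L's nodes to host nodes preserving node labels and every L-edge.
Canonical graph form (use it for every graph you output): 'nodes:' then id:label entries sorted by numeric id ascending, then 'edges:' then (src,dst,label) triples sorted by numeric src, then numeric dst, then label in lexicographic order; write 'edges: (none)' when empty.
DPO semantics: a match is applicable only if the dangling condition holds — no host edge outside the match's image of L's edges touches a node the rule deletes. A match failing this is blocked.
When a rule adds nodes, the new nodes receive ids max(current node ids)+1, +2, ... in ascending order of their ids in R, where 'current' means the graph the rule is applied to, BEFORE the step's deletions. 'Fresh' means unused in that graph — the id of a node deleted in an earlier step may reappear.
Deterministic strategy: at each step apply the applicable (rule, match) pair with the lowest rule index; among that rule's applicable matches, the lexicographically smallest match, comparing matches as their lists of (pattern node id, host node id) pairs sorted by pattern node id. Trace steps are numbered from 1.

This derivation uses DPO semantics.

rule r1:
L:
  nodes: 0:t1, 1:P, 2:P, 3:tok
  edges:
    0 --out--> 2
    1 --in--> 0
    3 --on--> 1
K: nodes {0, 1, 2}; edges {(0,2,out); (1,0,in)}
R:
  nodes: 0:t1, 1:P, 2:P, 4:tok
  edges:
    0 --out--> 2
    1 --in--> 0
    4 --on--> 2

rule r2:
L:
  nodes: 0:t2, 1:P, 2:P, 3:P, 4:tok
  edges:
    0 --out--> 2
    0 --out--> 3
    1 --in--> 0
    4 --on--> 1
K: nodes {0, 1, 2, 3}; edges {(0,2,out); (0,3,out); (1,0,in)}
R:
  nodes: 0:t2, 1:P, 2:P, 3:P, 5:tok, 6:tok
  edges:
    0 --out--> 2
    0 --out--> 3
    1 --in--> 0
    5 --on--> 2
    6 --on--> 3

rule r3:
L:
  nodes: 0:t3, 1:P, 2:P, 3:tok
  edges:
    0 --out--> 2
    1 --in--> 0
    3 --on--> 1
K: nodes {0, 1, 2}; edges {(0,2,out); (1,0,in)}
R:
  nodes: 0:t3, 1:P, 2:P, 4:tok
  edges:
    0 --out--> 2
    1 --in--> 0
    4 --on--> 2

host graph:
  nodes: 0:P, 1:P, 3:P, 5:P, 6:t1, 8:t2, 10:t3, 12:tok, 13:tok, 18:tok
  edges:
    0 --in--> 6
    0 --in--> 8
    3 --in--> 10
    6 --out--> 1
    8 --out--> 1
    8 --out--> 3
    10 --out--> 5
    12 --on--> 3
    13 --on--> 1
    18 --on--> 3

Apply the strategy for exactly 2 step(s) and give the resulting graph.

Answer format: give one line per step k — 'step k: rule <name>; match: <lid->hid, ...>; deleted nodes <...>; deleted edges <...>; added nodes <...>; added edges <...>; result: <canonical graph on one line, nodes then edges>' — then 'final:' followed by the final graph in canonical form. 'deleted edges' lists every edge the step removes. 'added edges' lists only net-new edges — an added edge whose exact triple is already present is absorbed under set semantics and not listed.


step 1: rule r3; match: 0->10, 1->3, 2->5, 3->12; deleted nodes 12; deleted edges (12,3,on); added nodes 19; added edges (19,5,on); result: nodes: 0:P, 1:P, 3:P, 5:P, 6:t1, 8:t2, 10:t3, 13:tok, 18:tok, 19:tok edges: (0,6,in); (0,8,in); (3,10,in); (6,1,out); (8,1,out); (8,3,out); (10,5,out); (13,1,on); (18,3,on); (19,5,on)
step 2: rule r3; match: 0->10, 1->3, 2->5, 3->18; deleted nodes 18; deleted edges (18,3,on); added nodes 20; added edges (20,5,on); result: nodes: 0:P, 1:P, 3:P, 5:P, 6:t1, 8:t2, 10:t3, 13:tok, 19:tok, 20:tok edges: (0,6,in); (0,8,in); (3,10,in); (6,1,out); (8,1,out); (8,3,out); (10,5,out); (13,1,on); (19,5,on); (20,5,on)
final:
nodes: 0:P, 1:P, 3:P, 5:P, 6:t1, 8:t2, 10:t3, 13:tok, 19:tok, 20:tok
edges: (0,6,in); (0,8,in); (3,10,in); (6,1,out); (8,1,out); (8,3,out); (10,5,out); (13,1,on); (19,5,on); (20,5,on)


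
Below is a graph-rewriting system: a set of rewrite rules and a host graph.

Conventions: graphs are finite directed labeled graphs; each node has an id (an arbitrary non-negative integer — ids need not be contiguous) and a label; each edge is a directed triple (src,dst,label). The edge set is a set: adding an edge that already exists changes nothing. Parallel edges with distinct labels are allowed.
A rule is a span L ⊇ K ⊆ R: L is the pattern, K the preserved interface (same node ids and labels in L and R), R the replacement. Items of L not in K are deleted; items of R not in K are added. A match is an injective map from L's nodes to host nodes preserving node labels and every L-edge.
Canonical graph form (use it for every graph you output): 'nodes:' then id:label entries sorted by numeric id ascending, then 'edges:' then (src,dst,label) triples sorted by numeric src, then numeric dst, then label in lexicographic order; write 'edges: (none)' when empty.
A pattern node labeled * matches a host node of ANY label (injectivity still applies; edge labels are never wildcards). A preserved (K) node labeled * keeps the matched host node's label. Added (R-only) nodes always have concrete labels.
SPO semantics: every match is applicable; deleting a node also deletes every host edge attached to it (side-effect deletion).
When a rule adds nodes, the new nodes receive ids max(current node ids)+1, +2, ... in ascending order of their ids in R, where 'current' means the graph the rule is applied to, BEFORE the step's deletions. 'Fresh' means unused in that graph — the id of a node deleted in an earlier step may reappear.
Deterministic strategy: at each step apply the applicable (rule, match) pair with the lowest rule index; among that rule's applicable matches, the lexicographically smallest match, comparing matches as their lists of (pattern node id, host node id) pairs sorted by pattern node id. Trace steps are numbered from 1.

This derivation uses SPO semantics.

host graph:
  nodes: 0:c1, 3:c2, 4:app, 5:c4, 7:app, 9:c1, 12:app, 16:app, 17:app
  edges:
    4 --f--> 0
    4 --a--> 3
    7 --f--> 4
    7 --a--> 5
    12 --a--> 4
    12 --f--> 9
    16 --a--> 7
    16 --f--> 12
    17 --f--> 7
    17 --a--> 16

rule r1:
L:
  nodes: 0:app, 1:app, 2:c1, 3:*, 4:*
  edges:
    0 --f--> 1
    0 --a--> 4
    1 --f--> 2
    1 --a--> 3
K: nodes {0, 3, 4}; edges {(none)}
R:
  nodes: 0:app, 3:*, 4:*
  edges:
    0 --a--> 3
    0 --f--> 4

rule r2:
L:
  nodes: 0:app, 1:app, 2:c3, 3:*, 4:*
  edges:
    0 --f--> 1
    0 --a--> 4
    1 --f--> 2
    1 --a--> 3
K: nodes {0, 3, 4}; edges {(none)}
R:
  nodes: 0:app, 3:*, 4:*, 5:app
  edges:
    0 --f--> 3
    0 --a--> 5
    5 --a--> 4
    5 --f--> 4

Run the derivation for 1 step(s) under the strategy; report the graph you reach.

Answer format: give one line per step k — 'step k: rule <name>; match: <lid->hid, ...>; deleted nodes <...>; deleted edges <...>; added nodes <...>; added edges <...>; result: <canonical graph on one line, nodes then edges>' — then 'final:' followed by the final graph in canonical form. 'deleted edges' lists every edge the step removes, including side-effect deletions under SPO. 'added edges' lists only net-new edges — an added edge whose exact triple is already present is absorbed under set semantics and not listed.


step 1: rule r1; match: 0->7, 1->4, 2->0, 3->3, 4->5; deleted nodes 0, 4; deleted edges (4,0,f); (4,3,a); (7,4,f); (7,5,a); (12,4,a); added nodes (none); added edges (7,3,a); (7,5,f); result: nodes: 3:c2, 5:c4, 7:app, 9:c1, 12:app, 16:app, 17:app edges: (7,3,a); (7,5,f); (12,9,f); (16,7,a); (16,12,f); (17,7,f); (17,16,a)
final:
nodes: 3:c2, 5:c4, 7:app, 9:c1, 12:app, 16:app, 17:app
edges: (7,3,a); (7,5,f); (12,9,f); (16,7,a); (16,12,f); (17,7,f); (17,16,a)


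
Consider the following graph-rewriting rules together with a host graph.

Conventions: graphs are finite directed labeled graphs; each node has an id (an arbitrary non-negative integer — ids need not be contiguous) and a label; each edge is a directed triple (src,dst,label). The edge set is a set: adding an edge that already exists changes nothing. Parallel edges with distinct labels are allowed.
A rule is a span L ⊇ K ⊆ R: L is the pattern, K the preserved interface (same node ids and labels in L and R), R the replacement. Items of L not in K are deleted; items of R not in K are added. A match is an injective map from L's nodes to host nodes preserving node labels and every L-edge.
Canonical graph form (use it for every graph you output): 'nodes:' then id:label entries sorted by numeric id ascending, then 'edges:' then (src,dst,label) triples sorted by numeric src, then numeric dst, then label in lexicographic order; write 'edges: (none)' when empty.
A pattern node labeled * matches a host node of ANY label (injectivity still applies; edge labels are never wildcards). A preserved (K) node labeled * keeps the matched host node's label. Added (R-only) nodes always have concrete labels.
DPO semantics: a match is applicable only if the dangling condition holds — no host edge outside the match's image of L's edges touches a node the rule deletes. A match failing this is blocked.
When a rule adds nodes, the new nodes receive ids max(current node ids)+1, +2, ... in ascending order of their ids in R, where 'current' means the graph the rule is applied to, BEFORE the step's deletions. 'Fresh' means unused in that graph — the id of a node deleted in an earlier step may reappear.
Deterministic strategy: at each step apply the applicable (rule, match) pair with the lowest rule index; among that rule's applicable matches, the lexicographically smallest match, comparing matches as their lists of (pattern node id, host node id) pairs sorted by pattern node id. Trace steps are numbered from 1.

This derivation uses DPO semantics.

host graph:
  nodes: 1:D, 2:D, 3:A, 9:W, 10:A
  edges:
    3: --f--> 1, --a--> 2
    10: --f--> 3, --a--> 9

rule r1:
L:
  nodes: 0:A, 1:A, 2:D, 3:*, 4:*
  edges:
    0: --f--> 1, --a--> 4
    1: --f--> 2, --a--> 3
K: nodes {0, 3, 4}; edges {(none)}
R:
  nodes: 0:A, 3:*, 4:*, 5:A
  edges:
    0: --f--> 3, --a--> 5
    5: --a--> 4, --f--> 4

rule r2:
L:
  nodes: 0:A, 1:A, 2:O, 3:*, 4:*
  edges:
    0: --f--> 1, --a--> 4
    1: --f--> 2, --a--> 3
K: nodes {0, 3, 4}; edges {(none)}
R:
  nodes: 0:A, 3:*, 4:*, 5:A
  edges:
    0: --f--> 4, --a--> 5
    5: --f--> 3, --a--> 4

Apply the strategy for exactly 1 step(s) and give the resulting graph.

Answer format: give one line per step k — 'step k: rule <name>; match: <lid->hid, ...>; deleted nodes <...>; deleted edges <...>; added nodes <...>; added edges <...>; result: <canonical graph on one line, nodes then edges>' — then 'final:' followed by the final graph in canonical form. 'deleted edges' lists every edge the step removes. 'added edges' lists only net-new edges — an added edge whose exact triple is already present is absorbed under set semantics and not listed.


step 1: rule r1; match: 0->10, 1->3, 2->1, 3->2, 4->9; deleted nodes 1, 3; deleted edges (3,1,f); (3,2,a); (10,3,f); (10,9,a); added nodes 11; added edges (10,2,f); (10,11,a); (11,9,a); (11,9,f); result: nodes: 2:D, 9:W, 10:A, 11:A edges: (10,2,f); (10,11,a); (11,9,a); (11,9,f)
final:
nodes: 2:D, 9:W, 10:A, 11:A
edges: (10,2,f); (10,11,a); (11,9,a); (11,9,f)


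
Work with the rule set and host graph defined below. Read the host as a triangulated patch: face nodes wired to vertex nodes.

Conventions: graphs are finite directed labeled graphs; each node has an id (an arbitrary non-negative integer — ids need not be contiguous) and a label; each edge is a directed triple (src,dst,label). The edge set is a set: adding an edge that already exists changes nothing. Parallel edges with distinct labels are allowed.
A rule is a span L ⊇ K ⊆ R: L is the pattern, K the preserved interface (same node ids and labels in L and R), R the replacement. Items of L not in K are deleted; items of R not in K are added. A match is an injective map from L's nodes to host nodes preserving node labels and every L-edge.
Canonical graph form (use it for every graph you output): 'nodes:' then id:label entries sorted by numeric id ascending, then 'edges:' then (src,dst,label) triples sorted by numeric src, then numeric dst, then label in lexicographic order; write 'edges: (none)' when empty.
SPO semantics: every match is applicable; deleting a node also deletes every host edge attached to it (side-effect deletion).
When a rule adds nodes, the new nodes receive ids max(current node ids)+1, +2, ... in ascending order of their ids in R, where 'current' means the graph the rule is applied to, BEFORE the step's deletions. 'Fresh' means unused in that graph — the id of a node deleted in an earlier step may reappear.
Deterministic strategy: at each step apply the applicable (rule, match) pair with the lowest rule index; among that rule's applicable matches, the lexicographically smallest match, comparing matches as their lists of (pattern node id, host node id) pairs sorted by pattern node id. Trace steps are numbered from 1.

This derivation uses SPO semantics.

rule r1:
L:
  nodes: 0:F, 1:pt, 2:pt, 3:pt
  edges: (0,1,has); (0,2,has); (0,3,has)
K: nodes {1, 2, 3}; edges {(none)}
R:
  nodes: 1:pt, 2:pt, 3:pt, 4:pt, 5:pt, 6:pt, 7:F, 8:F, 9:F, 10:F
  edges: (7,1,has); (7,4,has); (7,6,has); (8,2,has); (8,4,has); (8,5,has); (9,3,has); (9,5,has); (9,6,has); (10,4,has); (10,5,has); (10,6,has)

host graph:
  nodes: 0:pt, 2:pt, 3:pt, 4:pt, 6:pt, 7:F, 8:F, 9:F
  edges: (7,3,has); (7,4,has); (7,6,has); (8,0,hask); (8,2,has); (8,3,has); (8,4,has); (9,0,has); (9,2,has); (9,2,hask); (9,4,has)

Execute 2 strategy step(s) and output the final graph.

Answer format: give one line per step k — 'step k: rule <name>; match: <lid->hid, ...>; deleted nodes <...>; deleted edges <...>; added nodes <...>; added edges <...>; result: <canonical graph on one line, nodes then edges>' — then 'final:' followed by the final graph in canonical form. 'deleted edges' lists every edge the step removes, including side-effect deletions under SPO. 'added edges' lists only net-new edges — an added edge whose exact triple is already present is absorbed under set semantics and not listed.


step 1: rule r1; match: 0->7, 1->3, 2->4, 3->6; deleted nodes 7; deleted edges (7,3,has); (7,4,has); (7,6,has); added nodes 10, 11, 12, 13, 14, 15, 16; added edges (13,3,has); (13,10,has); (13,12,has); (14,4,has); (14,10,has); (14,11,has); (15,6,has); (15,11,has); (15,12,has); (16,10,has); (16,11,has); (16,12,has); result: nodes: 0:pt, 2:pt, 3:pt, 4:pt, 6:pt, 8:F, 9:F, 10:pt, 11:pt, 12:pt, 13:F, 14:F, 15:F, 16:F edges: (8,0,hask); (8,2,has); (8,3,has); (8,4,has); (9,0,has); (9,2,has); (9,2,hask); (9,4,has); (13,3,has); (13,10,has); (13,12,has); (14,4,has); (14,10,has); (14,11,has); (15,6,has); (15,11,has); (15,12,has); (16,10,has); (16,11,has); (16,12,has)
step 2: rule r1; match: 0->8, 1->2, 2->3, 3->4; deleted nodes 8; deleted edges (8,0,hask); (8,2,has); (8,3,has); (8,4,has); added nodes 17, 18, 19, 20, 21, 22, 23; added edges (20,2,has); (20,17,has); (20,19,has); (21,3,has); (21,17,has); (21,18,has); (22,4,has); (22,18,has); (22,19,has); (23,17,has); (23,18,has); (23,19,has); result: nodes: 0:pt, 2:pt, 3:pt, 4:pt, 6:pt, 9:F, 10:pt, 11:pt, 12:pt, 13:F, 14:F, 15:F, 16:F, 17:pt, 18:pt, 19:pt, 20:F, 21:F, 22:F, 23:F edges: (9,0,has); (9,2,has); (9,2,hask); (9,4,has); (13,3,has); (13,10,has); (13,12,has); (14,4,has); (14,10,has); (14,11,has); (15,6,has); (15,11,has); (15,12,has); (16,10,has); (16,11,has); (16,12,has); (20,2,has); (20,17,has); (20,19,has); (21,3,has); (21,17,has); (21,18,has); (22,4,has); (22,18,has); (22,19,has); (23,17,has); (23,18,has); (23,19,has)
final:
nodes: 0:pt, 2:pt, 3:pt, 4:pt, 6:pt, 9:F, 10:pt, 11:pt, 12:pt, 13:F, 14:F, 15:F, 16:F, 17:pt, 18:pt, 19:pt, 20:F, 21:F, 22:F, 23:F
edges: (9,0,has); (9,2,has); (9,2,hask); (9,4,has); (13,3,has); (13,10,has); (13,12,has); (14,4,has); (14,10,has); (14,11,has); (15,6,has); (15,11,has); (15,12,has); (16,10,has); (16,11,has); (16,12,has); (20,2,has); (20,17,has); (20,19,has); (21,3,has); (21,17,has); (21,18,has); (22,4,has); (22,18,has); (22,19,has); (23,17,has); (23,18,has); (23,19,has)


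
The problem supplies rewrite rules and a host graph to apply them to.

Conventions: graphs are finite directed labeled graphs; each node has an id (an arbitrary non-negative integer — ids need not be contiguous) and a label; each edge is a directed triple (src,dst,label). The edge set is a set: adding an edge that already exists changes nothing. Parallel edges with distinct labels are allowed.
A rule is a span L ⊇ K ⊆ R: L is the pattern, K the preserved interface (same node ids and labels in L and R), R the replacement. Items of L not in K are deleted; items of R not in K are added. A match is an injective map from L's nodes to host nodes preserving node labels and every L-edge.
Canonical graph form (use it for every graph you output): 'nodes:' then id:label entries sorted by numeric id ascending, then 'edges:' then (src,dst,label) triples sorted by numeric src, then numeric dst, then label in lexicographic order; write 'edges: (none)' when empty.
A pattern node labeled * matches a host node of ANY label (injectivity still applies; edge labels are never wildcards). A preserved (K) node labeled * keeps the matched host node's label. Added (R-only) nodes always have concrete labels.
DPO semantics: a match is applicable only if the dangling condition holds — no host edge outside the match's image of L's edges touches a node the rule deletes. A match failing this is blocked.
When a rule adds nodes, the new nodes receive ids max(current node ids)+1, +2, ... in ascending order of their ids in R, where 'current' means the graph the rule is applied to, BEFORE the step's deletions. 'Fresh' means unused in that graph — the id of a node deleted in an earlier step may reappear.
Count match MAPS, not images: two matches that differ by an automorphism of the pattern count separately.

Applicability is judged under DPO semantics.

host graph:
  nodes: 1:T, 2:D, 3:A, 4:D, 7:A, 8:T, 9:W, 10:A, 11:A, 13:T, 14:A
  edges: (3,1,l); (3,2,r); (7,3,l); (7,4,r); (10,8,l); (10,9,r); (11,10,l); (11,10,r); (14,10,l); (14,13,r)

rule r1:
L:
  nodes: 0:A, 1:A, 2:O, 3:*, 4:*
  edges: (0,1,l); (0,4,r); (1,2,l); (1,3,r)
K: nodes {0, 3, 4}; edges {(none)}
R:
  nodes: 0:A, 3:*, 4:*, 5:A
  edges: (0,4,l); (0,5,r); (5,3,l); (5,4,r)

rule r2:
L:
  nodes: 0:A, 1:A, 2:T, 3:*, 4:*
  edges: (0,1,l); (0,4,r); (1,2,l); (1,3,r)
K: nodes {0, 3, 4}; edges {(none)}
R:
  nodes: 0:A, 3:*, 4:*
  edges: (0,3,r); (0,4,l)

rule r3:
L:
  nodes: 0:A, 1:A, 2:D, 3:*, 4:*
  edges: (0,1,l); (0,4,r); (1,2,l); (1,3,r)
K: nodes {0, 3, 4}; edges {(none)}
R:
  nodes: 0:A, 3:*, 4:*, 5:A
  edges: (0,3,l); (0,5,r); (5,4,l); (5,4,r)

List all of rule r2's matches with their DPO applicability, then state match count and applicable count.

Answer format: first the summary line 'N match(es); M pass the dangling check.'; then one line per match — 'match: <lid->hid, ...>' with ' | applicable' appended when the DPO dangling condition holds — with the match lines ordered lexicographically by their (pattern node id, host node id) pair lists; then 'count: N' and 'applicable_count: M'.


2 match(es); 1 pass the dangling check.
match: 0->7, 1->3, 2->1, 3->2, 4->4 | applicable
match: 0->14, 1->10, 2->8, 3->9, 4->13
count: 2
applicable_count: 1


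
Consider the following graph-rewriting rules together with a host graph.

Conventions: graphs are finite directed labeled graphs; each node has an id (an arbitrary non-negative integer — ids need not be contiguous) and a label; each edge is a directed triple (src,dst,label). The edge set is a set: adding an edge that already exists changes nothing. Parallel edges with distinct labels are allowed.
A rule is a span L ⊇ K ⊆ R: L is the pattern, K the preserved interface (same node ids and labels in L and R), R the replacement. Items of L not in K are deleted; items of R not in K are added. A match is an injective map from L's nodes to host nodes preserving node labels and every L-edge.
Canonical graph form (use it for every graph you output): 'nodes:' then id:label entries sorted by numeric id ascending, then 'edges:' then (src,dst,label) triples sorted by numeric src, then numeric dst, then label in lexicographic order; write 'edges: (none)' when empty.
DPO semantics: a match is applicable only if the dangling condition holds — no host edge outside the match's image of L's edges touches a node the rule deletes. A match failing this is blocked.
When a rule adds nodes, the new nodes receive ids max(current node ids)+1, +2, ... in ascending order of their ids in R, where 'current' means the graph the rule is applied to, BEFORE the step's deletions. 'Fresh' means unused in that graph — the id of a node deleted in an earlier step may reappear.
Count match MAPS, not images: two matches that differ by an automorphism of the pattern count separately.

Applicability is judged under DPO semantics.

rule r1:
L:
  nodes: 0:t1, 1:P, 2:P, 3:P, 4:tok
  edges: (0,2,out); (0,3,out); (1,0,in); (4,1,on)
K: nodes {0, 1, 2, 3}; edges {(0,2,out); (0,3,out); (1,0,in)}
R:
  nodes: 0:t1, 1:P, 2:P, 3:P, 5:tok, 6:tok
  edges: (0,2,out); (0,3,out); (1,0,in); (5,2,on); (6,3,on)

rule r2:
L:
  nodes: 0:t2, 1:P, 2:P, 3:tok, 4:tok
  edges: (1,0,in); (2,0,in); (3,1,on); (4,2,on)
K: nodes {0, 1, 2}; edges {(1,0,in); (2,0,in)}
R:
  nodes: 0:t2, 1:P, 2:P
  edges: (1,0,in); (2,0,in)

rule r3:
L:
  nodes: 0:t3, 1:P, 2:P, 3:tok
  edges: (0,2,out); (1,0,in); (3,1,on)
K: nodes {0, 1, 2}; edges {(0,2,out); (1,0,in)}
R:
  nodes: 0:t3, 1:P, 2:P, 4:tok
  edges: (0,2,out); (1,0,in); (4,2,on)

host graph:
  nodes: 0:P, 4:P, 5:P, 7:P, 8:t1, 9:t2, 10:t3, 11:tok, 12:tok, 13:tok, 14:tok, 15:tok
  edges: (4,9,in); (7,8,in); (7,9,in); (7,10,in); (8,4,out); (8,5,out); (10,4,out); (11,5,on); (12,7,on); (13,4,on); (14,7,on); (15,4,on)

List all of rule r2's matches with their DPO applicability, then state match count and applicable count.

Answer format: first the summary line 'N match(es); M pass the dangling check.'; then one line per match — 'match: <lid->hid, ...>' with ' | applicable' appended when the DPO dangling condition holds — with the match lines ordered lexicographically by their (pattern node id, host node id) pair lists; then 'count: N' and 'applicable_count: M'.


8 match(es); 8 pass the dangling check.
match: 0->9, 1->4, 2->7, 3->13, 4->12 | applicable
match: 0->9, 1->4, 2->7, 3->13, 4->14 | applicable
match: 0->9, 1->4, 2->7, 3->15, 4->12 | applicable
match: 0->9, 1->4, 2->7, 3->15, 4->14 | applicable
match: 0->9, 1->7, 2->4, 3->12, 4->13 | applicable
match: 0->9, 1->7, 2->4, 3->12, 4->15 | applicable
match: 0->9, 1->7, 2->4, 3->14, 4->13 | applicable
match: 0->9, 1->7, 2->4, 3->14, 4->15 | applicable
count: 8
applicable_count: 8


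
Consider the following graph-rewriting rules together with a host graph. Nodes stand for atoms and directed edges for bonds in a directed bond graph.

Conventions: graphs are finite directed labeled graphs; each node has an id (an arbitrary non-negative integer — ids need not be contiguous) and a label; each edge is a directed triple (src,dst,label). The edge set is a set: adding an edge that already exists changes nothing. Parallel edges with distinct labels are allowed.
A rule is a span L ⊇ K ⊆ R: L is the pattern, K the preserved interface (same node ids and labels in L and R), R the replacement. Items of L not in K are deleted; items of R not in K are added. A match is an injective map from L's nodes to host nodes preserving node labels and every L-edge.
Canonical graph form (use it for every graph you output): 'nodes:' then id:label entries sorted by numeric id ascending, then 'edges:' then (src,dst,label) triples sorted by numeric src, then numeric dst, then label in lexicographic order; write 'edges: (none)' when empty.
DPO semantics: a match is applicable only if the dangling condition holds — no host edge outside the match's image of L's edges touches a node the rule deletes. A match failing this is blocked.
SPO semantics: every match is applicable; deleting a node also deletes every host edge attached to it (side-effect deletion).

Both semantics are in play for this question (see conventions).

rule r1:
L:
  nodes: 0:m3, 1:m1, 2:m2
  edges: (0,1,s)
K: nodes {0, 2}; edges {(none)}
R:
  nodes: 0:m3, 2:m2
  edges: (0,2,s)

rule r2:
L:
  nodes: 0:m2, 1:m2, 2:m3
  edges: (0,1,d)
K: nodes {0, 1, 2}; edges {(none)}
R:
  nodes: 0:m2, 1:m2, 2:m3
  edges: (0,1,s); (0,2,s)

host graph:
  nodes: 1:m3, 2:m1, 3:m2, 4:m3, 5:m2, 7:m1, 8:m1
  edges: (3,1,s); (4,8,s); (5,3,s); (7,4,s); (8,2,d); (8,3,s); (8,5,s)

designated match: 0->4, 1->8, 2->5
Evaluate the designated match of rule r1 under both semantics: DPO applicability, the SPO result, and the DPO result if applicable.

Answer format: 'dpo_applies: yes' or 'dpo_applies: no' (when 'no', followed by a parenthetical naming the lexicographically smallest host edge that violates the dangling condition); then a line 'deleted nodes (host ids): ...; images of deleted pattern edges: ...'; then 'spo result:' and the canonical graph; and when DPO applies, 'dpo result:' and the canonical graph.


dpo_applies: no
(the rule deletes node 8, which keeps host edge (8,2,d) outside the match image — the dangling condition fails, DPO blocks; SPO proceeds and side-deletes such edges)
deleted nodes (host ids): 8; images of deleted pattern edges: (4,8,s)
spo result:
nodes: 1:m3, 2:m1, 3:m2, 4:m3, 5:m2, 7:m1
edges: (3,1,s); (4,5,s); (5,3,s); (7,4,s)


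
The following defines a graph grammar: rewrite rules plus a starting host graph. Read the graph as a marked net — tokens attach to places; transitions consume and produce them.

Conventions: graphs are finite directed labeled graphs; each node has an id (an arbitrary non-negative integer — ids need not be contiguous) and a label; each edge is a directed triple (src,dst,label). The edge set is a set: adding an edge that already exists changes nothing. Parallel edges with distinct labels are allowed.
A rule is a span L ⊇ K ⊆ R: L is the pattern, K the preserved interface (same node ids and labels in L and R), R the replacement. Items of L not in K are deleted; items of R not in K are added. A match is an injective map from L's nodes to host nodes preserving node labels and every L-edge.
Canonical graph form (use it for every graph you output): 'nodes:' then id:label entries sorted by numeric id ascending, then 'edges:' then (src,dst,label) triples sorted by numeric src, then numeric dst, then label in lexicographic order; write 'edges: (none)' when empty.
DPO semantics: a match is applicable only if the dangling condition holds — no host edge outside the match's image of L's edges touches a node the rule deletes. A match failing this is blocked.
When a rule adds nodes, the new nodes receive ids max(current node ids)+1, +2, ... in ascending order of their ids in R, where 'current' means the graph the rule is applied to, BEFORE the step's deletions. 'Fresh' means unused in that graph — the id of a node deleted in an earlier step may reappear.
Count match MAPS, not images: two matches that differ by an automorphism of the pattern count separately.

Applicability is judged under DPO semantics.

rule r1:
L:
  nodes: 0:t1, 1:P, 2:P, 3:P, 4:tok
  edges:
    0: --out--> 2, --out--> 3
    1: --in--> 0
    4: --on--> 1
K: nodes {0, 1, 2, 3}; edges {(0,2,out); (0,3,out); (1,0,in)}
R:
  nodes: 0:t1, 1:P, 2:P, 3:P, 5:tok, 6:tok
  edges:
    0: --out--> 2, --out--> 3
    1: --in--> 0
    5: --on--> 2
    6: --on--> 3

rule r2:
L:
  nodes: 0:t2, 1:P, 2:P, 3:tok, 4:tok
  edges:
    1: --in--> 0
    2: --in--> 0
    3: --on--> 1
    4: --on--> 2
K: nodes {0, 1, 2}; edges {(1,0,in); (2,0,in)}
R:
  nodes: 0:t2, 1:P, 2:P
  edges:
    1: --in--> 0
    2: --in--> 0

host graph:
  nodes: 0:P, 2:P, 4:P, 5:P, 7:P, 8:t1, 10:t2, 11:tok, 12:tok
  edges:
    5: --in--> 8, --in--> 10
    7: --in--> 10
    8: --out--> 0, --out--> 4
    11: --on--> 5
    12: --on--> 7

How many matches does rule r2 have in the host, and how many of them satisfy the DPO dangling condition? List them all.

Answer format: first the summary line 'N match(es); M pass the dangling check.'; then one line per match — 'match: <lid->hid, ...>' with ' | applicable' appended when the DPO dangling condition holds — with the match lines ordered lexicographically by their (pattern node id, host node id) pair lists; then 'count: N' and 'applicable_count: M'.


2 match(es); 2 pass the dangling check.
match: 0->10, 1->5, 2->7, 3->11, 4->12 | applicable
match: 0->10, 1->7, 2->5, 3->12, 4->11 | applicable
count: 2
applicable_count: 2


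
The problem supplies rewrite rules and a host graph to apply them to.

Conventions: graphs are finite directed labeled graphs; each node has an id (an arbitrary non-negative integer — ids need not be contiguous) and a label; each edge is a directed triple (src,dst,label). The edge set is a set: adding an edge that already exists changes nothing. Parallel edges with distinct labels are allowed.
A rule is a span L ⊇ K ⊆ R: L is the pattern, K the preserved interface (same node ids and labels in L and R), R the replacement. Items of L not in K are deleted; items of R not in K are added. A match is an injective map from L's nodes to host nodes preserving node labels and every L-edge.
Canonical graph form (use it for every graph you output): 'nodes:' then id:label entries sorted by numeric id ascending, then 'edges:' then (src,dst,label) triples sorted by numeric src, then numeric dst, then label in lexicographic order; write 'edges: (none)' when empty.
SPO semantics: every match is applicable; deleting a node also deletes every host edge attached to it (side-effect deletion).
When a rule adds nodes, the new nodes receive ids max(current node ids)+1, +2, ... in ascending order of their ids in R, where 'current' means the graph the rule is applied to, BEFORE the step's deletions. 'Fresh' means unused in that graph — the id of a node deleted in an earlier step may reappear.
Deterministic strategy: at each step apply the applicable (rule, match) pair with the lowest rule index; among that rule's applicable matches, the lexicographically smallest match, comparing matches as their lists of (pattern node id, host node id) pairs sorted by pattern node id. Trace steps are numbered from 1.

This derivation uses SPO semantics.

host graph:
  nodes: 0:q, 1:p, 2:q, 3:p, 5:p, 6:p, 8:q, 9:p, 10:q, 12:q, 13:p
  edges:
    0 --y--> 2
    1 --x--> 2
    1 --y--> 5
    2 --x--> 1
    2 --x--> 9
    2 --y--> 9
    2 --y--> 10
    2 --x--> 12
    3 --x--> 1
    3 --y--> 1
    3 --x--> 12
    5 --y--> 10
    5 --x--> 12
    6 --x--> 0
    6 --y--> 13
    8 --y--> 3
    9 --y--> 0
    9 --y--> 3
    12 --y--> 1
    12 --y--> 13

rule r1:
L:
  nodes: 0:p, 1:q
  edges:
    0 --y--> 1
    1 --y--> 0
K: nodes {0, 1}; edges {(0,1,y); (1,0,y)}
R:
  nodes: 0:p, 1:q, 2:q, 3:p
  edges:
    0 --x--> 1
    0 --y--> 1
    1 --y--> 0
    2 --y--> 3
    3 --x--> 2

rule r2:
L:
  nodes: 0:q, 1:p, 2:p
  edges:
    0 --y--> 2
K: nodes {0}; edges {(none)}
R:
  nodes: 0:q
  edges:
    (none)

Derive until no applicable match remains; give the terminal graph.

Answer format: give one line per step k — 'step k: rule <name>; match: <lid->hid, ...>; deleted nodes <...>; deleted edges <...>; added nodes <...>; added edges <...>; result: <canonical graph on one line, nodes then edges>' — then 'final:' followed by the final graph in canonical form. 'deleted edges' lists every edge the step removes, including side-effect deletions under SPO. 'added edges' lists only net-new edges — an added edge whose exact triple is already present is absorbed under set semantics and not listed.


step 1: rule r2; match: 0->2, 1->1, 2->9; deleted nodes 1, 9; deleted edges (1,2,x); (1,5,y); (2,1,x); (2,9,x); (2,9,y); (3,1,x); (3,1,y); (9,0,y); (9,3,y); (12,1,y); added nodes (none); added edges (none); result: nodes: 0:q, 2:q, 3:p, 5:p, 6:p, 8:q, 10:q, 12:q, 13:p edges: (0,2,y); (2,10,y); (2,12,x); (3,12,x); (5,10,y); (5,12,x); (6,0,x); (6,13,y); (8,3,y); (12,13,y)
step 2: rule r2; match: 0->8, 1->5, 2->3; deleted nodes 3, 5; deleted edges (3,12,x); (5,10,y); (5,12,x); (8,3,y); added nodes (none); added edges (none); result: nodes: 0:q, 2:q, 6:p, 8:q, 10:q, 12:q, 13:p edges: (0,2,y); (2,10,y); (2,12,x); (6,0,x); (6,13,y); (12,13,y)
step 3: rule r2; match: 0->12, 1->6, 2->13; deleted nodes 6, 13; deleted edges (6,0,x); (6,13,y); (12,13,y); added nodes (none); added edges (none); result: nodes: 0:q, 2:q, 8:q, 10:q, 12:q edges: (0,2,y); (2,10,y); (2,12,x)
final:
nodes: 0:q, 2:q, 8:q, 10:q, 12:q
edges: (0,2,y); (2,10,y); (2,12,x)


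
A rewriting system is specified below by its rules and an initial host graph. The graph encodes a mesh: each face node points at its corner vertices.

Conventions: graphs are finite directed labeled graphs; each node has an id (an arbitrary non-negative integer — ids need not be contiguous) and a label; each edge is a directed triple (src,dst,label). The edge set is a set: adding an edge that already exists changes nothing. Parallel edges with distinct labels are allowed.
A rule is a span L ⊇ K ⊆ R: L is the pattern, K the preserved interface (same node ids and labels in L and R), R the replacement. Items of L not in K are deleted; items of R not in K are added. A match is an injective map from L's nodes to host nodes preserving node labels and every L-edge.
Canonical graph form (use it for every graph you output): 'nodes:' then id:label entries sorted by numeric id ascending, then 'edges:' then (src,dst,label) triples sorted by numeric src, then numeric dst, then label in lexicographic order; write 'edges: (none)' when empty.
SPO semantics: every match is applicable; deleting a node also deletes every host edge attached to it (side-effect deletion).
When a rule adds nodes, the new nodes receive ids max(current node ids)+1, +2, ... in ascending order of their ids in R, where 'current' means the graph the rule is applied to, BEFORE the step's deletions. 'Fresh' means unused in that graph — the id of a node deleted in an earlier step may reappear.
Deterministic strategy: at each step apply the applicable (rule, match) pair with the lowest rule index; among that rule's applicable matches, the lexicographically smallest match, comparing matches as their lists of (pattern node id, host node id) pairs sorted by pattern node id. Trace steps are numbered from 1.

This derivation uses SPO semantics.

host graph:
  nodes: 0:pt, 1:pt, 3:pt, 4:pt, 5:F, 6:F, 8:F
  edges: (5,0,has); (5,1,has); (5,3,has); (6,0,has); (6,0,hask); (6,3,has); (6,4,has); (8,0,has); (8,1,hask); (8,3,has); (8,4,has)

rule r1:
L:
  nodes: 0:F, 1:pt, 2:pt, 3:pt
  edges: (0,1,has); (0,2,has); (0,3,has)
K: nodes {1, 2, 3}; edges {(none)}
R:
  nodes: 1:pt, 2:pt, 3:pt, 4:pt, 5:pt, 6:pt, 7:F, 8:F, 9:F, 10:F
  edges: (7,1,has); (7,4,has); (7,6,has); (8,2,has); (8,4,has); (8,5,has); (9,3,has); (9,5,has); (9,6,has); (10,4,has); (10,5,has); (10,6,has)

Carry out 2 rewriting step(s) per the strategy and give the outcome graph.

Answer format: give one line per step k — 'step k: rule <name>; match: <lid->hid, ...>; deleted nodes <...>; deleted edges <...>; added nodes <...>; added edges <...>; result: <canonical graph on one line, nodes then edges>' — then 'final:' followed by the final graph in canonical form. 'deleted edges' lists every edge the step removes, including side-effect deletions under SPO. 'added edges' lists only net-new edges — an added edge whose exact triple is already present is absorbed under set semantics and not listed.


step 1: rule r1; match: 0->5, 1->0, 2->1, 3->3; deleted nodes 5; deleted edges (5,0,has); (5,1,has); (5,3,has); added nodes 9, 10, 11, 12, 13, 14, 15; added edges (12,0,has); (12,9,has); (12,11,has); (13,1,has); (13,9,has); (13,10,has); (14,3,has); (14,10,has); (14,11,has); (15,9,has); (15,10,has); (15,11,has); result: nodes: 0:pt, 1:pt, 3:pt, 4:pt, 6:F, 8:F, 9:pt, 10:pt, 11:pt, 12:F, 13:F, 14:F, 15:F edges: (6,0,has); (6,0,hask); (6,3,has); (6,4,has); (8,0,has); (8,1,hask); (8,3,has); (8,4,has); (12,0,has); (12,9,has); (12,11,has); (13,1,has); (13,9,has); (13,10,has); (14,3,has); (14,10,has); (14,11,has); (15,9,has); (15,10,has); (15,11,has)
step 2: rule r1; match: 0->6, 1->0, 2->3, 3->4; deleted nodes 6; deleted edges (6,0,has); (6,0,hask); (6,3,has); (6,4,has); added nodes 16, 17, 18, 19, 20, 21, 22; added edges (19,0,has); (19,16,has); (19,18,has); (20,3,has); (20,16,has); (20,17,has); (21,4,has); (21,17,has); (21,18,has); (22,16,has); (22,17,has); (22,18,has); result: nodes: 0:pt, 1:pt, 3:pt, 4:pt, 8:F, 9:pt, 10:pt, 11:pt, 12:F, 13:F, 14:F, 15:F, 16:pt, 17:pt, 18:pt, 19:F, 20:F, 21:F, 22:F edges: (8,0,has); (8,1,hask); (8,3,has); (8,4,has); (12,0,has); (12,9,has); (12,11,has); (13,1,has); (13,9,has); (13,10,has); (14,3,has); (14,10,has); (14,11,has); (15,9,has); (15,10,has); (15,11,has); (19,0,has); (19,16,has); (19,18,has); (20,3,has); (20,16,has); (20,17,has); (21,4,has); (21,17,has); (21,18,has); (22,16,has); (22,17,has); (22,18,has)
final:
nodes: 0:pt, 1:pt, 3:pt, 4:pt, 8:F, 9:pt, 10:pt, 11:pt, 12:F, 13:F, 14:F, 15:F, 16:pt, 17:pt, 18:pt, 19:F, 20:F, 21:F, 22:F
edges: (8,0,has); (8,1,hask); (8,3,has); (8,4,has); (12,0,has); (12,9,has); (12,11,has); (13,1,has); (13,9,has); (13,10,has); (14,3,has); (14,10,has); (14,11,has); (15,9,has); (15,10,has); (15,11,has); (19,0,has); (19,16,has); (19,18,has); (20,3,has); (20,16,has); (20,17,has); (21,4,has); (21,17,has); (21,18,has); (22,16,has); (22,17,has); (22,18,has)
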